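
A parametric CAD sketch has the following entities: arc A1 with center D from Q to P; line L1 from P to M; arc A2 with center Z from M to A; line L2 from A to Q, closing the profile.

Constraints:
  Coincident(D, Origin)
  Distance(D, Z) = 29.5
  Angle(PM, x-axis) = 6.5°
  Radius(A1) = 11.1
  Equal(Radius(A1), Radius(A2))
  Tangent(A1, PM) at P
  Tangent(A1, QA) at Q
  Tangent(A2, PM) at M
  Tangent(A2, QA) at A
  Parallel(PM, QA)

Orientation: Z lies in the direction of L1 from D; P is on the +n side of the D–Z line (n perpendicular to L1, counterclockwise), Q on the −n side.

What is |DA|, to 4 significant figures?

31.52

The slot axis is L1's direction at 6.5°, so u = (cos 6.5°, sin 6.5°) = (0.9936, 0.1132) and n = (−sin 6.5°, cos 6.5°) = (-0.1132, 0.9936). D is at the origin and Z lies 29.5 along u from D, so Z = 29.5·u = (29.31, 3.339). Tangency of A1 to both parallel lines with radius 11.1 puts P and Q at D ± 11.1·n: P = (-1.257, 11.03), Q = (1.257, -11.03). Equal radii place M and A the same way about Z: M = Z + 11.1·n = (28.05, 14.37), A = Z − 11.1·n = (30.57, -7.689). Then |DA| = |A − D| = 31.52.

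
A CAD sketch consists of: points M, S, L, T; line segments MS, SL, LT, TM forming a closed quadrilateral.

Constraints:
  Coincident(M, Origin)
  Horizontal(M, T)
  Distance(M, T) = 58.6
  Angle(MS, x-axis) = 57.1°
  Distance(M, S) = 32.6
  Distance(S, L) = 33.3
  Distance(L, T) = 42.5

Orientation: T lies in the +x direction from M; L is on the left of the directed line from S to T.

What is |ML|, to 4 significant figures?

63.25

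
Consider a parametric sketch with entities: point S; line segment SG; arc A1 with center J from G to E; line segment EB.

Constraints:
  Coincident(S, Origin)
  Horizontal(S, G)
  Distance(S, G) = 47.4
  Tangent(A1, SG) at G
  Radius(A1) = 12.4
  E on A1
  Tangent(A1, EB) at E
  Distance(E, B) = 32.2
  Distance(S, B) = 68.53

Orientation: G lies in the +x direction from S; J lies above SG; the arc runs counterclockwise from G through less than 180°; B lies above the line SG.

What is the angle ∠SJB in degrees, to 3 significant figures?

109°

Checks: |JE| = 12.40 ✓; ∠(JE, EB) = 90.00° ✓; |EB| = 32.20 ✓; |SB| = 68.53 ✓.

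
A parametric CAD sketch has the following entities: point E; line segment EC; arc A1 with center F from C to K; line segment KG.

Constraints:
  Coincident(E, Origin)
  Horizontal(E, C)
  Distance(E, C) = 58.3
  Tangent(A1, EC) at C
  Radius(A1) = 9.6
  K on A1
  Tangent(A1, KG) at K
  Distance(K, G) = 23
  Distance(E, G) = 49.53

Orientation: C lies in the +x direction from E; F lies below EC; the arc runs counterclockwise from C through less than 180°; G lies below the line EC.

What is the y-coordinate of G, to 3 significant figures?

-27.6

Checks: |FK| = 9.600 ✓; ∠(FK, KG) = 90.00° ✓; |KG| = 23.00 ✓; |EG| = 49.53 ✓.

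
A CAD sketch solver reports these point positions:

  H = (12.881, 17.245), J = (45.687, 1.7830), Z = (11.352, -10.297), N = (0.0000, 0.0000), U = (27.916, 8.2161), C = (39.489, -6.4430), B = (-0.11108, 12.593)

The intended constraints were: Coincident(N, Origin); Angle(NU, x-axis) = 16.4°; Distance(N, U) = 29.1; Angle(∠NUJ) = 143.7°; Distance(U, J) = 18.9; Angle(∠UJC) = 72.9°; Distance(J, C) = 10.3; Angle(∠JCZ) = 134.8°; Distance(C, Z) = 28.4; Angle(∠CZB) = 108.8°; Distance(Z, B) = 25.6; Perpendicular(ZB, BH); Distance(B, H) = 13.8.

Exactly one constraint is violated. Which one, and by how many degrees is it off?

Perpendicular(ZB, BH) — off by 6.90°.

N = (0.00, 0.00) ✓; NU at 16.40° ✓; |NU| = 29.10 ✓; ∠NUJ = 143.7° ✓; |UJ| = 18.90 ✓; ∠UJC = 72.90° ✓; |JC| = 10.30 ✓; ∠JCZ = 134.8° ✓; |CZ| = 28.40 ✓; ∠CZB = 108.8° ✓; |ZB| = 25.60 ✓; ∠(ZB, BH) = 96.90° ✗; |BH| = 13.80 ✓.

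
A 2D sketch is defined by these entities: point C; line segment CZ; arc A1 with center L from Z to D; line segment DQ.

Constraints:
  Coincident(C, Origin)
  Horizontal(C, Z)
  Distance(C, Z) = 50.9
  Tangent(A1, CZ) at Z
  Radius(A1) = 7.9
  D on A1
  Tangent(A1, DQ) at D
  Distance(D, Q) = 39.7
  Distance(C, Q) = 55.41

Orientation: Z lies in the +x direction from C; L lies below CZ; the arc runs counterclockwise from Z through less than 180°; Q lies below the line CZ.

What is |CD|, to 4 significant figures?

43.66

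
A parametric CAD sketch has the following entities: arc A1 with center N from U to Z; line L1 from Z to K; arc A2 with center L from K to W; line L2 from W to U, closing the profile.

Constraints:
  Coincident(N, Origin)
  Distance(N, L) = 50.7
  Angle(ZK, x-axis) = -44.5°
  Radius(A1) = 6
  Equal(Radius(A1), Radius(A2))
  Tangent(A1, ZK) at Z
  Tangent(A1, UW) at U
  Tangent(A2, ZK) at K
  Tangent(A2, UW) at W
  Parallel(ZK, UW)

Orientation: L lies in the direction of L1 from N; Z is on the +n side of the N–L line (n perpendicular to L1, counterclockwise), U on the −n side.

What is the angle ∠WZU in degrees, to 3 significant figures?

76.7°

The slot axis is L1's direction at -44.5°, so u = (cos -44.5°, sin -44.5°) = (0.713, -0.701) and n = (−sin -44.5°, cos -44.5°) = (0.701, 0.713). N is at the origin and L lies 50.7 along u from N, so L = 50.7·u = (36.2, -35.5). Tangency of A1 to both parallel lines with radius 6.0 puts Z and U at N ± 6.0·n: Z = (4.21, 4.28), U = (-4.21, -4.28). Equal radii place K and W the same way about L: K = L + 6.0·n = (40.4, -31.3), W = L − 6.0·n = (32.0, -39.8). Then cos ∠WZU = ZW·ZU / (|ZW||ZU|), giving 76.7°.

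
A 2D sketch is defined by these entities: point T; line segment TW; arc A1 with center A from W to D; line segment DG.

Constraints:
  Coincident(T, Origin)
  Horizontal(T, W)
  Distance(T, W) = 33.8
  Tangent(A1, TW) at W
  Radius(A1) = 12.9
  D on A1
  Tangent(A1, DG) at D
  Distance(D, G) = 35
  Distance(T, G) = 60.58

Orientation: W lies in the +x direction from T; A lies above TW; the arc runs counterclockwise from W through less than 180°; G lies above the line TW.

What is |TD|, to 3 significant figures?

49.1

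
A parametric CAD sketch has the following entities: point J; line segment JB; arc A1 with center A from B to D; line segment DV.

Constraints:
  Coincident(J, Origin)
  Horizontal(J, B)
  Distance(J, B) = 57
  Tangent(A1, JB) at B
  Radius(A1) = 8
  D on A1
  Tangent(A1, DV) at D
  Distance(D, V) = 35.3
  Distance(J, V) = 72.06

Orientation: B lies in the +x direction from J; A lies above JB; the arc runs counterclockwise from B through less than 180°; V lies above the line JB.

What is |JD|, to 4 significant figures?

65.53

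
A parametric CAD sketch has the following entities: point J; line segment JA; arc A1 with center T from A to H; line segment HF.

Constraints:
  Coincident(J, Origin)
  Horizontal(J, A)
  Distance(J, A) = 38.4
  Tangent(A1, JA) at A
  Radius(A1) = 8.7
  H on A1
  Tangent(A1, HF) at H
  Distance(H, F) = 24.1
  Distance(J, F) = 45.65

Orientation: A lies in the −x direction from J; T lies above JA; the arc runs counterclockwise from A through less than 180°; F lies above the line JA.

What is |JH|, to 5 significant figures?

31.122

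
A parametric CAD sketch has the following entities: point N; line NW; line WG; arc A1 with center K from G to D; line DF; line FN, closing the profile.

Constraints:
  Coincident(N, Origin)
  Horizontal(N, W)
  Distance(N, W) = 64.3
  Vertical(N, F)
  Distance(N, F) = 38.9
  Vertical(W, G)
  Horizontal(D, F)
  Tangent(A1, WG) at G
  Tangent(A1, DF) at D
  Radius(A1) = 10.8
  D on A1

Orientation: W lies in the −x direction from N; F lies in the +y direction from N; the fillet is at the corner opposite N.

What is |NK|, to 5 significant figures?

60.431

NF is vertical with |NF| = 38.9 and F on the +y side, so F = (0.0000, 38.900). The virtual corner opposite N is at (-64.300, 38.900). A1 meets WG tangentially, so KG is at right angles to WG and the tangent condition forces KD to be normal to DF, with radius 10.8, so the center K sits 10.8 in from both sides at K = (-53.500, 28.100). Then |NK| = |K − N| = 60.431.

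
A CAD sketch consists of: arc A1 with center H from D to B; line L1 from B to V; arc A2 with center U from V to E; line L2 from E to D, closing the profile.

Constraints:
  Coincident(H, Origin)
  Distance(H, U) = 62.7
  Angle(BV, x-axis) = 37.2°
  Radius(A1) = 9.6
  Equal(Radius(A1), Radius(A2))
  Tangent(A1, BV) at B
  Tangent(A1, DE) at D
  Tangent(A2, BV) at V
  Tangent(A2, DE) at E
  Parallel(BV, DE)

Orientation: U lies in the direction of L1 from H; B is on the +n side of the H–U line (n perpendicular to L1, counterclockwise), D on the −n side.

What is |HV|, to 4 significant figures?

63.43

Tangency of A1 to both parallel lines with radius 9.6 puts B and D at H ± 9.6·n: B = (-5.804, 7.647), D = (5.804, -7.647). Equal radii place V and E the same way about U: V = U + 9.6·n = (44.14, 45.56), E = U − 9.6·n = (55.75, 30.26). Then |HV| = |V − H| = 63.43.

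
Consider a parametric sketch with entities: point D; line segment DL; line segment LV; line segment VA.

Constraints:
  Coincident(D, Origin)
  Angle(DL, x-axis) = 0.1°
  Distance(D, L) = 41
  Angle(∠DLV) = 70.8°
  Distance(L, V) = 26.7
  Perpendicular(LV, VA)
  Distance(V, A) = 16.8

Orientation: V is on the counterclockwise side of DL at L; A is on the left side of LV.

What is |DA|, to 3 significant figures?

25.6

D is at the origin; DL runs at 0.1° with length 41.0, so L = 41.0·(cos 0.1°, sin 0.1°) = (41.0, 0.0716). ∠DLV = 70.8°, so LV runs at 0.1° + (180° − 70.8°) = 109° from the x-axis; with |LV| = 26.7, V = L + 26.7·(cos 109°, sin 109°) = (32.2, 25.3). LV ⟂ VA; with |VA| = 16.8 on the left of LV, A = V + 16.8·(-0.944, -0.331) = (16.3, 19.7). Then |DA| = |A − D| = 25.6.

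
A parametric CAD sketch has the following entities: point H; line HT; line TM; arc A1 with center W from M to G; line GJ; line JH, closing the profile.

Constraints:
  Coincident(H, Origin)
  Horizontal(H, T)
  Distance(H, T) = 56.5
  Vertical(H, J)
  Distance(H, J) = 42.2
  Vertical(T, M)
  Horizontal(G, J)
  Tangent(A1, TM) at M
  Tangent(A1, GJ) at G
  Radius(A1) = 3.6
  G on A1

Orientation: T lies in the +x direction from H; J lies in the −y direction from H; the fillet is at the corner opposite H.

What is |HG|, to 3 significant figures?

67.7

H is at the origin; HT is horizontal with |HT| = 56.5 and T on the +x side, so T = (56.5, 0.00). HJ is vertical with |HJ| = 42.2 and J on the −y side, so J = (0.00, -42.2). The virtual corner opposite H is at (56.5, -42.2). The tangent condition forces WM to be normal to TM and since A1 is tangent to GJ there, WG ⟂ GJ, with radius 3.6, so the center W sits 3.6 in from both sides at W = (52.9, -38.6). That places the tangent points at M = (56.5, -38.6) on TM and G = (52.9, -42.2) on GJ. Then |HG| = |G − H| = 67.7.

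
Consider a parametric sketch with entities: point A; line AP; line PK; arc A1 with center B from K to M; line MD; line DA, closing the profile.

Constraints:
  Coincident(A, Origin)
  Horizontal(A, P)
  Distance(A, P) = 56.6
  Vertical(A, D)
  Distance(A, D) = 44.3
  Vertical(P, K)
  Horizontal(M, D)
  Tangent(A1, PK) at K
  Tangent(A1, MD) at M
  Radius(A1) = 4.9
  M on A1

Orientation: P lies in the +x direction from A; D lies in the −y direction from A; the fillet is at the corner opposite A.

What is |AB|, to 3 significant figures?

65.0

A and D share the same x with |AD| = 44.3 and D on the −y side, so D = (0.00, -44.3). The virtual corner opposite A is at (56.6, -44.3). Since A1 is tangent to PK there, BK ⟂ PK and since A1 is tangent to MD there, BM ⟂ MD, with radius 4.9, so the center B sits 4.9 in from both sides at B = (51.7, -39.4). Then |AB| = |B − A| = 65.0.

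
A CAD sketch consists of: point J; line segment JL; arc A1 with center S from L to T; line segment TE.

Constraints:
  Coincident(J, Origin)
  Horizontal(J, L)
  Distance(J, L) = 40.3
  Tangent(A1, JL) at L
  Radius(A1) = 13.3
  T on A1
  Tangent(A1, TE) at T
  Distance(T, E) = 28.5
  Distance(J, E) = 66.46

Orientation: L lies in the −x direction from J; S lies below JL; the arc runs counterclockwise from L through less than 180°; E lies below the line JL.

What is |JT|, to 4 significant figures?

55.50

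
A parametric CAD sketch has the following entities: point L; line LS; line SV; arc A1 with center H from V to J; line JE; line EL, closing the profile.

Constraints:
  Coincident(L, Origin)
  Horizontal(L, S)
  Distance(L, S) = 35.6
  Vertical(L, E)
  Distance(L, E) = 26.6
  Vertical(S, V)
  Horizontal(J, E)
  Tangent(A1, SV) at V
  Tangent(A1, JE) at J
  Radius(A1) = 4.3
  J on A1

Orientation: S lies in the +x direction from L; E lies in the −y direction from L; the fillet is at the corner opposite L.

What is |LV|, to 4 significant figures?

42.01

L is at the origin; LS is horizontal with |LS| = 35.6 and S on the +x side, so S = (35.60, 0.000). LE is vertical with |LE| = 26.6 and E on the −y side, so E = (0.000, -26.60). The virtual corner opposite L is at (35.60, -26.60). Since A1 is tangent to SV there, HV ⟂ SV and the tangent condition forces HJ to be normal to JE, with radius 4.3, so the center H sits 4.3 in from both sides at H = (31.30, -22.30). That places the tangent points at V = (35.60, -22.30) on SV and J = (31.30, -26.60) on JE. Then |LV| = |V − L| = 42.01.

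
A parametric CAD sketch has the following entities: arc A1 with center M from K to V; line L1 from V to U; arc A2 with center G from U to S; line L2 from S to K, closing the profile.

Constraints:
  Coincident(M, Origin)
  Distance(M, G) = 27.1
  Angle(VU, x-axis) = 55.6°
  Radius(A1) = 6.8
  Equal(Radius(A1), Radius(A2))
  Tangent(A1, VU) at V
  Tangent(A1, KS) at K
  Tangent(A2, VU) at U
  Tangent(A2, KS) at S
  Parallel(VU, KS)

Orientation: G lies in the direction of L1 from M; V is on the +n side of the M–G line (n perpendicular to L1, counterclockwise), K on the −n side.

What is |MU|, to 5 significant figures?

27.940

The slot axis is L1's direction at 55.6°, so u = (cos 55.6°, sin 55.6°) = (0.56497, 0.82511) and n = (−sin 55.6°, cos 55.6°) = (-0.82511, 0.56497). M is at the origin and G lies 27.1 along u from M, so G = 27.1·u = (15.311, 22.361). Tangency of A1 to both parallel lines with radius 6.8 puts V and K at M ± 6.8·n: V = (-5.6108, 3.8418), K = (5.6108, -3.8418). Equal radii place U and S the same way about G: U = G + 6.8·n = (9.6998, 26.202), S = G − 6.8·n = (20.921, 18.519). Then |MU| = |U − M| = 27.940.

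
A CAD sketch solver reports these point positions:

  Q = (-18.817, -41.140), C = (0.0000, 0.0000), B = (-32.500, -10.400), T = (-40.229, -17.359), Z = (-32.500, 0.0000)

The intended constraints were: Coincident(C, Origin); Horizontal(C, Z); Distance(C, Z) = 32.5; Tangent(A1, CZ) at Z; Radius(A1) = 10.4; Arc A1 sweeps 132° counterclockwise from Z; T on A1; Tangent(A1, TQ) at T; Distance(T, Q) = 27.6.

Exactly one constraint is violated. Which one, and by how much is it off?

Distance(T, Q) = 27.6 — off by 4.40.

C = (0.00, 0.00) ✓; C.y = 0.00, Z.y = 0.00 ✓; |CZ| = 32.50 ✓; ∠(BZ, ZC) = 90.00° ✓; |BZ| = 10.40 ✓; bearing(B→T) − bearing(B→Z) = 132.0° ✓; |BT| = 10.40 ✓; ∠(BT, TQ) = 90.00° ✓; |TQ| = 32.00 ✗.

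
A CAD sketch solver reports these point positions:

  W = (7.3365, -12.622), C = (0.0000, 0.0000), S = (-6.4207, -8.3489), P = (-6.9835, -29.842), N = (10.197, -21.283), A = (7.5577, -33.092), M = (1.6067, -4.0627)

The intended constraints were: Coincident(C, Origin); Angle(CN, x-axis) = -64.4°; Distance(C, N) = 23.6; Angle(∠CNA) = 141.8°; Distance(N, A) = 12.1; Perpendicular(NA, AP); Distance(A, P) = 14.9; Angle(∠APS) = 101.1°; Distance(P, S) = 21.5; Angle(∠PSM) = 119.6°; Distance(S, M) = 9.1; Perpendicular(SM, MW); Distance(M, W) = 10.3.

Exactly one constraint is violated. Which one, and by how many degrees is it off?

Perpendicular(SM, MW) — off by 5.70°.

C = (0.00, 0.00) ✓; CN at -64.40° ✓; |CN| = 23.60 ✓; ∠CNA = 141.8° ✓; |NA| = 12.10 ✓; ∠(NA, AP) = 90.00° ✓; |AP| = 14.90 ✓; ∠APS = 101.1° ✓; |PS| = 21.50 ✓; ∠PSM = 119.6° ✓; |SM| = 9.100 ✓; ∠(SM, MW) = 84.30° ✗; |MW| = 10.30 ✓.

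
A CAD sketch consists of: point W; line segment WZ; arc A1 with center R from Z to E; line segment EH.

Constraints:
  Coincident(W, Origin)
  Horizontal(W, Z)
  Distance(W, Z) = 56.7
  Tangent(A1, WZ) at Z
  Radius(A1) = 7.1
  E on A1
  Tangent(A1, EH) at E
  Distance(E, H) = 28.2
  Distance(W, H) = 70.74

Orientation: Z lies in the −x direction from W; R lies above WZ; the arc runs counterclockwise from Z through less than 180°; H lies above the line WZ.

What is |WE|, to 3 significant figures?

51.1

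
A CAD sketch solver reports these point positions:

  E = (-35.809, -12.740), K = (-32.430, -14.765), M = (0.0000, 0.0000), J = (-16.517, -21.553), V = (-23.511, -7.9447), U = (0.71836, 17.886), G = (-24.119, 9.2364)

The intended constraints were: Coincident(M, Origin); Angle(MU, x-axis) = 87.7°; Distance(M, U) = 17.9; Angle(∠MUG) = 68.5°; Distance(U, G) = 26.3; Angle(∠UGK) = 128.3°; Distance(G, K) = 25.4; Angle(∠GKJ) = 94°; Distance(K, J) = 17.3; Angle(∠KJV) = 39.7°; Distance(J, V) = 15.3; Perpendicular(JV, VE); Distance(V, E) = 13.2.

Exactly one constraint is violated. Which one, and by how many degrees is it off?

Perpendicular(JV, VE) — off by 5.90°.

M = (0.00, 0.00) ✓; MU at 87.70° ✓; |MU| = 17.90 ✓; ∠MUG = 68.50° ✓; |UG| = 26.30 ✓; ∠UGK = 128.3° ✓; |GK| = 25.40 ✓; ∠GKJ = 94.00° ✓; |KJ| = 17.30 ✓; ∠KJV = 39.70° ✓; |JV| = 15.30 ✓; ∠(JV, VE) = 84.10° ✗; |VE| = 13.20 ✓.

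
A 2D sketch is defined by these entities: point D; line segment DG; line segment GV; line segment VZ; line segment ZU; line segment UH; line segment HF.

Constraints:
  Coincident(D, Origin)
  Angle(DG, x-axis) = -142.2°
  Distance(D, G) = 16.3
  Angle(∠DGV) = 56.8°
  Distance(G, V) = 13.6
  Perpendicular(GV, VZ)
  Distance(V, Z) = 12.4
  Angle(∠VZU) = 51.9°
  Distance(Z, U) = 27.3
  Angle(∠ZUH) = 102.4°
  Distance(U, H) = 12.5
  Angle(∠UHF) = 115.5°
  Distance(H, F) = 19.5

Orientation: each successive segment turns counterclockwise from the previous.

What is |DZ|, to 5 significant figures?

4.8362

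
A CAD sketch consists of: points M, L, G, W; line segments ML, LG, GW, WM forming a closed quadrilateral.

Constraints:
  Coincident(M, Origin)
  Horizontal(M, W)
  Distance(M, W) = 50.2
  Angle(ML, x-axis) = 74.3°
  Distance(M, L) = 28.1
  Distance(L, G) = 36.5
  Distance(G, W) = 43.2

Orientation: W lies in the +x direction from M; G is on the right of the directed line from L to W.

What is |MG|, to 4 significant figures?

12.41

Checks: |LG| = 36.50 ✓; |GW| = 43.20 ✓.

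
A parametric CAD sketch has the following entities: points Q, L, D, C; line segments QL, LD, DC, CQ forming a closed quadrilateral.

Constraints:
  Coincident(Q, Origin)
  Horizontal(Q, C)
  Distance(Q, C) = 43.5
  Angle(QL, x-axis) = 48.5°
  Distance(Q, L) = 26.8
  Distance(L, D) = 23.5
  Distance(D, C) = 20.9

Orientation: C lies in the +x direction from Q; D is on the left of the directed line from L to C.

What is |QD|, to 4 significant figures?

46.19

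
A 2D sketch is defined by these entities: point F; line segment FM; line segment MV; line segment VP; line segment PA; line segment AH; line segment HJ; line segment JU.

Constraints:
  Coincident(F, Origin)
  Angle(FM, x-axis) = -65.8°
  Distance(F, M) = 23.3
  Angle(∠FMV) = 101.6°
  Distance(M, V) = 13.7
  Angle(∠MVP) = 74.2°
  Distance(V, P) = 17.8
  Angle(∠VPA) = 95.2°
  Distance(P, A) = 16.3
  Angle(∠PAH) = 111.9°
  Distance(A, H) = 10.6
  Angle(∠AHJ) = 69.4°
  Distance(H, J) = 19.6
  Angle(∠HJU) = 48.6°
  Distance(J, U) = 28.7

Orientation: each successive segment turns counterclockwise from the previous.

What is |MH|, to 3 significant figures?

9.97

F is at the origin; FM runs at -65.8° with length 23.3, so M = (9.55, -21.3). ∠FMV = 101.6° gives MV at 12.6° from the x-axis; with |MV| = 13.7, V = (22.9, -18.3). ∠MVP = 74.2° gives VP at 118° from the x-axis; with |VP| = 17.8, P = (14.5, -2.61). ∠VPA = 95.2° gives PA at -157° from the x-axis; with |PA| = 16.3, A = (-0.527, -9.03). ∠PAH = 111.9° gives AH at -88.7° from the x-axis; with |AH| = 10.6, H = (-0.286, -19.6). Then |MH| = |H − M| = 9.97.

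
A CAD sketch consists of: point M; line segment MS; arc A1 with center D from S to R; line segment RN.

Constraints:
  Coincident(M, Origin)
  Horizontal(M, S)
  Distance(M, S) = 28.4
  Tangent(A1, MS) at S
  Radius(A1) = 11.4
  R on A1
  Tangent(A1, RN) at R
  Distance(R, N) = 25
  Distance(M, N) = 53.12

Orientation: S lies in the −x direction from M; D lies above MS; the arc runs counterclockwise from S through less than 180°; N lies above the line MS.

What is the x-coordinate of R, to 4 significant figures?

-20.32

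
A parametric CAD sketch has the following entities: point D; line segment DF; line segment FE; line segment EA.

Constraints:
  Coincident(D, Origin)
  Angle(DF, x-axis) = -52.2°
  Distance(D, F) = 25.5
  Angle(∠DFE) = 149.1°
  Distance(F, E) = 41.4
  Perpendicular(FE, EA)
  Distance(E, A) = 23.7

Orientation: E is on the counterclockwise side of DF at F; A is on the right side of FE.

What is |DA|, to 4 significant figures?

73.20

∠DFE = 149.1°, so FE runs at -52.2° + (180° − 149.1°) = -21.30° from the x-axis; with |FE| = 41.4, E = F + 41.4·(cos -21.30°, sin -21.30°) = (54.20, -35.19). FE ⟂ EA; with |EA| = 23.7 on the right of FE, A = E + 23.7·(-0.3633, -0.9317) = (45.59, -57.27). Then |DA| = |A − D| = 73.20.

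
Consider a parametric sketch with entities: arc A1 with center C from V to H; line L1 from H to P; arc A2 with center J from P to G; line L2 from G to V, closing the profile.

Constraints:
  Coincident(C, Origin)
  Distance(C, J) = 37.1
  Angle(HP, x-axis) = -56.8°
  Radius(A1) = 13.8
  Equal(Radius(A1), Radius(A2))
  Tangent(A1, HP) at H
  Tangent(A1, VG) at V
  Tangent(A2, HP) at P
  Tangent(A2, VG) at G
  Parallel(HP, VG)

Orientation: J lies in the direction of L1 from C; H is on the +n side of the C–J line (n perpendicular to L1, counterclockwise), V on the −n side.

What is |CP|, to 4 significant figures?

39.58

The slot axis is L1's direction at -56.8°, so u = (cos -56.8°, sin -56.8°) = (0.5476, -0.8368) and n = (−sin -56.8°, cos -56.8°) = (0.8368, 0.5476). C is at the origin and J lies 37.1 along u from C, so J = 37.1·u = (20.31, -31.04). Tangency of A1 to both parallel lines with radius 13.8 puts H and V at C ± 13.8·n: H = (11.55, 7.556), V = (-11.55, -7.556). Equal radii place P and G the same way about J: P = J + 13.8·n = (31.86, -23.49), G = J − 13.8·n = (8.767, -38.60). Then |CP| = |P − C| = 39.58.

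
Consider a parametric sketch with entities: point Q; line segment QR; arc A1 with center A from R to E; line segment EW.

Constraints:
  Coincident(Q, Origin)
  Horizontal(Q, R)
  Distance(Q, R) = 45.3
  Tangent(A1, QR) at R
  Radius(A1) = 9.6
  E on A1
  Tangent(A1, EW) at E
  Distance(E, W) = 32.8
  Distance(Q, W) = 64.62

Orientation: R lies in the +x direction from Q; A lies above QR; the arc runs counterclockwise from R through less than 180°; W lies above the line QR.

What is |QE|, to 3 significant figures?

55.9

Checks: |AE| = 9.600 ✓; ∠(AE, EW) = 90.00° ✓; |EW| = 32.80 ✓; |QW| = 64.62 ✓.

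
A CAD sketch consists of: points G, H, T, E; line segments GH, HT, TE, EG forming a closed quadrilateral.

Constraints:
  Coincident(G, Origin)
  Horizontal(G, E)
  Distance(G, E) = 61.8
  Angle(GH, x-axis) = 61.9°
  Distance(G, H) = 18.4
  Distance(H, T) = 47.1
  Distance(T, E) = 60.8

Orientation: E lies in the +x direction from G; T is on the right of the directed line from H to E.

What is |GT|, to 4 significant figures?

32.27

Checks: |HT| = 47.10 ✓; |TE| = 60.80 ✓.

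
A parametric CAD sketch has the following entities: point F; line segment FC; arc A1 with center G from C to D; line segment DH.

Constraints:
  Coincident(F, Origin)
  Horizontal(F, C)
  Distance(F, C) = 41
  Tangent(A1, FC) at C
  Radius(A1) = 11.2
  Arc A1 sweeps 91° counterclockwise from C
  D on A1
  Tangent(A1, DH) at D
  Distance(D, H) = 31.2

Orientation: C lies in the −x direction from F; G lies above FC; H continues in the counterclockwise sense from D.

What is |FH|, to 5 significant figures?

52.296

On A1, C sits at bearing -90° from G; a 91° counterclockwise sweep puts D at bearing 1°, so D = G + 11.2·(cos 1°, sin 1°) = (-29.802, 11.395). Tangency of A1 to DH means the radius GD is perpendicular to DH, so DH runs along (−sin 1°, cos 1°); with |DH| = 31.2, H = (-30.346, 42.591). Then |FH| = |H − F| = 52.296.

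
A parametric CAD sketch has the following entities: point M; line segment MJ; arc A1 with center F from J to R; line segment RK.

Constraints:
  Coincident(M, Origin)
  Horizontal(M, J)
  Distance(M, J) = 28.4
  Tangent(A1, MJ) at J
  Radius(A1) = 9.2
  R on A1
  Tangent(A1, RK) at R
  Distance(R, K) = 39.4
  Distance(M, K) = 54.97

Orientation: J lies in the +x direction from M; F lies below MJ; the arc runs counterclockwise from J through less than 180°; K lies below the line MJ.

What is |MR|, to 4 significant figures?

21.86

Checks: |FJ| = 9.200 ✓; |FR| = 9.200 ✓; ∠(FR, RK) = 90.00° ✓; |RK| = 39.40 ✓; |MK| = 54.97 ✓.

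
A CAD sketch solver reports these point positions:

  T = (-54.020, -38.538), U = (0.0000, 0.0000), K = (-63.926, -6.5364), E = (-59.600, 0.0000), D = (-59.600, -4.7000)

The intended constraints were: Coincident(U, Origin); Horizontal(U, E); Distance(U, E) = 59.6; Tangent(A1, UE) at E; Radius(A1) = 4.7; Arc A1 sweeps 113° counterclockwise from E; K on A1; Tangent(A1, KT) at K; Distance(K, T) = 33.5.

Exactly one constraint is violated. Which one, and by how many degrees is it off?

Tangent(A1, KT) at K — off by 5.80°.

U = (0.00, 0.00) ✓; U.y = 0.00, E.y = 0.00 ✓; |UE| = 59.60 ✓; ∠(DE, EU) = 90.00° ✓; |DE| = 4.700 ✓; bearing(D→K) − bearing(D→E) = 113.0° ✓; |DK| = 4.700 ✓; ∠(DK, KT) = 95.80° ✗; |KT| = 33.50 ✓.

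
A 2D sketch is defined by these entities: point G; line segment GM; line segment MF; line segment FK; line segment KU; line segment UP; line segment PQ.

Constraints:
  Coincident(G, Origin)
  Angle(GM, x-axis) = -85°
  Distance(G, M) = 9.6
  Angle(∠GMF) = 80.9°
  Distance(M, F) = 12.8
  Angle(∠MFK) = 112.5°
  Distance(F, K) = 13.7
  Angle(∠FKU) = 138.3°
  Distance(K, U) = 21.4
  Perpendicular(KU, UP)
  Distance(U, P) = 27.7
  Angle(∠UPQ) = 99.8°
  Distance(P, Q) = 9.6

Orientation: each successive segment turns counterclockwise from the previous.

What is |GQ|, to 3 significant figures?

15.9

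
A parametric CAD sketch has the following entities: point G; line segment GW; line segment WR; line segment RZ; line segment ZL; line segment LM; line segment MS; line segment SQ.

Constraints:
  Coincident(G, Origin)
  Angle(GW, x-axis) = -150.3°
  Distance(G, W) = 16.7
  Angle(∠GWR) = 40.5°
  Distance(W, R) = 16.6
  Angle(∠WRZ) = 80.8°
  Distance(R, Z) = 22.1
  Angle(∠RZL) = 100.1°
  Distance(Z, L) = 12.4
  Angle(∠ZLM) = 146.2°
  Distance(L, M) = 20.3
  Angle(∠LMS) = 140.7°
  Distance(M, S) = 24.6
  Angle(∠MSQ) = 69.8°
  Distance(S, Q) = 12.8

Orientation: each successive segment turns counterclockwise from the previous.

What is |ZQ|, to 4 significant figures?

41.49

G is at the origin; GW runs at -150.3° with length 16.7, so W = (-14.51, -8.274). ∠GWR = 40.5° gives WR at -10.80° from the x-axis; with |WR| = 16.6, R = (1.800, -11.38). ∠WRZ = 80.8° gives RZ at 88.40° from the x-axis; with |RZ| = 22.1, Z = (2.417, 10.71). ∠RZL = 100.1° gives ZL at 168.3° from the x-axis; with |ZL| = 12.4, L = (-9.725, 13.22). ∠ZLM = 146.2° gives LM at -157.9° from the x-axis; with |LM| = 20.3, M = (-28.53, 5.584). ∠LMS = 140.7° gives MS at -118.6° from the x-axis; with |MS| = 24.6, S = (-40.31, -16.01). ∠MSQ = 69.8° gives SQ at -8.400° from the x-axis; with |SQ| = 12.8, Q = (-27.65, -17.88). Then |ZQ| = |Q − Z| = 41.49.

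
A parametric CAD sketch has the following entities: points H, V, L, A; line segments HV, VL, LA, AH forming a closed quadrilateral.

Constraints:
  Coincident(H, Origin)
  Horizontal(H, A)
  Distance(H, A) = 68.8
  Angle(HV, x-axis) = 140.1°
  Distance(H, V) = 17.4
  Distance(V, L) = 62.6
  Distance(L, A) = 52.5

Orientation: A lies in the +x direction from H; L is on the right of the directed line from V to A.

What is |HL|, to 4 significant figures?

45.38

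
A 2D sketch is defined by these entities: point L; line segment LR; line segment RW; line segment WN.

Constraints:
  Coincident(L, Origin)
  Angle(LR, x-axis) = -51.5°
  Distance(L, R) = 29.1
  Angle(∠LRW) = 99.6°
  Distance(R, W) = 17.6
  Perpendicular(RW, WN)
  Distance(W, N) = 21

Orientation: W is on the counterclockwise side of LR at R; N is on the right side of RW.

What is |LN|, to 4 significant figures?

54.53

L is at the origin; LR runs at -51.5° with length 29.1, so R = 29.1·(cos -51.5°, sin -51.5°) = (18.12, -22.77). ∠LRW = 99.6°, so RW runs at -51.5° + (180° − 99.6°) = 28.90° from the x-axis; with |RW| = 17.6, W = R + 17.6·(cos 28.90°, sin 28.90°) = (33.52, -14.27). The perpendicularity gives WN at right angles to RW; with |WN| = 21.0 on the right of RW, N = W + 21.0·(0.4833, -0.8755) = (43.67, -32.65). Then |LN| = |N − L| = 54.53.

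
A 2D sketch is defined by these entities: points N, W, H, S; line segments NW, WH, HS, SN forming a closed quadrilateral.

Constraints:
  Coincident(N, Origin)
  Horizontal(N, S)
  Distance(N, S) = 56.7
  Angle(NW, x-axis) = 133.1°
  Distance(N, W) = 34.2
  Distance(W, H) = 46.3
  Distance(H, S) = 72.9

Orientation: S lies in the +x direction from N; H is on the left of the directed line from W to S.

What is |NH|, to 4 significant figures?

57.44

N is at the origin; N and S share the same y with |NS| = 56.7 and S in +x, so S = (56.7, 0). NW runs at 133.1° with |NW| = 34.2, so W = (-23.37, 24.97). H is determined by |WH| = 46.3 and |HS| = 72.9 together: it lies at the intersection of circle(W, 46.3) and circle(S, 72.9). With |WS| = 83.87, the foot of the radical line on WS is 23.03 from W and the perpendicular offset is √(46.3² − 23.03²) = 40.16. Taking the left-of-WS solution: H = (10.58, 56.46).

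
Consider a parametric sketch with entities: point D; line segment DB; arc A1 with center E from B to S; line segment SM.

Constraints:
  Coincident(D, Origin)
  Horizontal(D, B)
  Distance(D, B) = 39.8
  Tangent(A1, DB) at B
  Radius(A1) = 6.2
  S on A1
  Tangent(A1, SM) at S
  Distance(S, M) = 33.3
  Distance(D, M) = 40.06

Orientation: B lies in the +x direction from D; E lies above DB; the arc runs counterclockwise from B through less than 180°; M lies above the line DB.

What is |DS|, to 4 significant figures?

45.45

Checks: |ES| = 6.200 ✓; ∠(ES, SM) = 90.00° ✓; |SM| = 33.30 ✓; |DM| = 40.06 ✓.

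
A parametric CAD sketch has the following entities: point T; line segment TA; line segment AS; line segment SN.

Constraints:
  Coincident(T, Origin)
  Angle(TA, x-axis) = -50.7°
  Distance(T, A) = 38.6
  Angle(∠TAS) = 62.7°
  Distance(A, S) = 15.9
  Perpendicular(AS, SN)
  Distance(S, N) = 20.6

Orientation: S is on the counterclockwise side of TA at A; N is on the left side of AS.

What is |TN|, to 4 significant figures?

13.82

∠TAS = 62.7°, so AS runs at -50.7° + (180° − 62.7°) = 66.60° from the x-axis; with |AS| = 15.9, S = A + 15.9·(cos 66.60°, sin 66.60°) = (30.76, -15.28). The perpendicularity gives SN at right angles to AS; with |SN| = 20.6 on the left of AS, N = S + 20.6·(-0.9178, 0.3971) = (11.86, -7.097). Then |TN| = |N − T| = 13.82.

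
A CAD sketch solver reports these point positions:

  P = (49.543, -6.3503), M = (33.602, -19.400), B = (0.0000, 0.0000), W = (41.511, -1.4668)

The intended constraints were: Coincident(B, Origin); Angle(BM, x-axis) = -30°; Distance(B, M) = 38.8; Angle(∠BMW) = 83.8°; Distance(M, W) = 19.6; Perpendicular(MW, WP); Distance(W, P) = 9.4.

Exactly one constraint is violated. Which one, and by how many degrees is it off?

Perpendicular(MW, WP) — off by 7.50°.

B = (0.00, 0.00) ✓; BM at -30.00° ✓; |BM| = 38.80 ✓; ∠BMW = 83.80° ✓; |MW| = 19.60 ✓; ∠(MW, WP) = 97.50° ✗; |WP| = 9.400 ✓.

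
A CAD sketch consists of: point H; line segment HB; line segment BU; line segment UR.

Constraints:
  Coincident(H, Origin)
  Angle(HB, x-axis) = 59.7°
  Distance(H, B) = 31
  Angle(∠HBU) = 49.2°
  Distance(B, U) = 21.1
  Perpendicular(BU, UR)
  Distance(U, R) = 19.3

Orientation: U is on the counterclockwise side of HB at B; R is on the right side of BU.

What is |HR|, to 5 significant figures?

42.775

∠HBU = 49.2°, so BU runs at 59.7° + (180° − 49.2°) = 190.50° from the x-axis; with |BU| = 21.1, U = B + 21.1·(cos 190.50°, sin 190.50°) = (-5.1063, 22.920). The perpendicularity gives UR at right angles to BU; with |UR| = 19.3 on the right of BU, R = U + 19.3·(-0.18224, 0.98325) = (-8.6235, 41.897). Then |HR| = |R − H| = 42.775.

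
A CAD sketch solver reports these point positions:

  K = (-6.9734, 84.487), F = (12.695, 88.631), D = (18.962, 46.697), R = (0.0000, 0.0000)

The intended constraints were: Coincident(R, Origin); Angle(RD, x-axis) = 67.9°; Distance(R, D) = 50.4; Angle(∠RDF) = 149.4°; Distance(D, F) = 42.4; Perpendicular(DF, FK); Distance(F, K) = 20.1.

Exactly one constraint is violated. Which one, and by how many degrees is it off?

Perpendicular(DF, FK) — off by 3.40°.

R = (0.00, 0.00) ✓; RD at 67.90° ✓; |RD| = 50.40 ✓; ∠RDF = 149.4° ✓; |DF| = 42.40 ✓; ∠(DF, FK) = 93.40° ✗; |FK| = 20.10 ✓.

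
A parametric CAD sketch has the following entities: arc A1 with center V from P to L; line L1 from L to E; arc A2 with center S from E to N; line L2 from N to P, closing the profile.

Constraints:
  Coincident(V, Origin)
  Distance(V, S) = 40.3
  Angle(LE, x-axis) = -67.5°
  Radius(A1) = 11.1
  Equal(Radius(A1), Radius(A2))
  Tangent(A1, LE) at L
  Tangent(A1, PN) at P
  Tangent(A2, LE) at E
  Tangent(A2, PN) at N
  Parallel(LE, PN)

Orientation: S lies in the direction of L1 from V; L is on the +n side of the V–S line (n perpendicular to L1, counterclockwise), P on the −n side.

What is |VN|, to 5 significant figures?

41.801

Tangency of A1 to both parallel lines with radius 11.1 puts L and P at V ± 11.1·n: L = (10.255, 4.2478), P = (-10.255, -4.2478). Equal radii place E and N the same way about S: E = S + 11.1·n = (25.677, -32.985), N = S − 11.1·n = (5.1671, -41.480). Then |VN| = |N − V| = 41.801.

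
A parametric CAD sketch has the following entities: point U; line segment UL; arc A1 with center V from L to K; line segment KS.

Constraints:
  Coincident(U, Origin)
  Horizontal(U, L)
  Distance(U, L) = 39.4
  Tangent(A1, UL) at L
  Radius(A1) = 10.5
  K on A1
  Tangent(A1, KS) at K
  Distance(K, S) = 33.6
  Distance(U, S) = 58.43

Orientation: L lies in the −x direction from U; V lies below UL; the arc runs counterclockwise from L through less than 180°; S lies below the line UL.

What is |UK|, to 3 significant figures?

51.2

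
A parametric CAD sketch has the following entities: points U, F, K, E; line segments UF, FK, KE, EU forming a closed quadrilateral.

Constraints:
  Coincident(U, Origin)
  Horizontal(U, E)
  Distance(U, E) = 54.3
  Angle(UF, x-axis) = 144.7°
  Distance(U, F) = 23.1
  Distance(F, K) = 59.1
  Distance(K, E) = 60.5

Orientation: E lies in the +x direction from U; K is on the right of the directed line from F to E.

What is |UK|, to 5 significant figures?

40.042

Checks: |FK| = 59.10 ✓; |KE| = 60.50 ✓.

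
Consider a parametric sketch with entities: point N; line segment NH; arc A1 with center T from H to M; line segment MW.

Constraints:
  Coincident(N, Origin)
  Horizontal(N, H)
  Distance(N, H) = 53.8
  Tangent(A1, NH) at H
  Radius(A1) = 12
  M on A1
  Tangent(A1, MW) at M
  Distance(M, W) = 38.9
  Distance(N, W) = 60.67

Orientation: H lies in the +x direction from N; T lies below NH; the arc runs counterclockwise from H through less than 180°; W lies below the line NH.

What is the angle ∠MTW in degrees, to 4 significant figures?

72.86°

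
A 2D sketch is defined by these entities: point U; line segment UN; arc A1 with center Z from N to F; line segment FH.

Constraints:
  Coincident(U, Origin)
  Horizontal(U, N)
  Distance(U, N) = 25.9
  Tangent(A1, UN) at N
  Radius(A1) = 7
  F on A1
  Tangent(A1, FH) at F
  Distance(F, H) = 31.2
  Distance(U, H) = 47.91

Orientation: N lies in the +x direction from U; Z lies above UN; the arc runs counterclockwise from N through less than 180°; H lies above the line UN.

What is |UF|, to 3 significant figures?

33.8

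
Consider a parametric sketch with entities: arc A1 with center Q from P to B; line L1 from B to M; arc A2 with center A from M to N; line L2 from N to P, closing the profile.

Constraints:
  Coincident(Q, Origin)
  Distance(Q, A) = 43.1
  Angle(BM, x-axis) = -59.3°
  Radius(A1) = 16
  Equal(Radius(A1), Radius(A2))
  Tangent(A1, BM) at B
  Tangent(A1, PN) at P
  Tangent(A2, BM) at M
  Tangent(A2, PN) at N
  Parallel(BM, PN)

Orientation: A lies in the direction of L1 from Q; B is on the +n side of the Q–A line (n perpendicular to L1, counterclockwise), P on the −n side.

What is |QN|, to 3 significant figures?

46.0

Tangency of A1 to both parallel lines with radius 16.0 puts B and P at Q ± 16.0·n: B = (13.8, 8.17), P = (-13.8, -8.17). Equal radii place M and N the same way about A: M = A + 16.0·n = (35.8, -28.9), N = A − 16.0·n = (8.25, -45.2). Then |QN| = |N − Q| = 46.0.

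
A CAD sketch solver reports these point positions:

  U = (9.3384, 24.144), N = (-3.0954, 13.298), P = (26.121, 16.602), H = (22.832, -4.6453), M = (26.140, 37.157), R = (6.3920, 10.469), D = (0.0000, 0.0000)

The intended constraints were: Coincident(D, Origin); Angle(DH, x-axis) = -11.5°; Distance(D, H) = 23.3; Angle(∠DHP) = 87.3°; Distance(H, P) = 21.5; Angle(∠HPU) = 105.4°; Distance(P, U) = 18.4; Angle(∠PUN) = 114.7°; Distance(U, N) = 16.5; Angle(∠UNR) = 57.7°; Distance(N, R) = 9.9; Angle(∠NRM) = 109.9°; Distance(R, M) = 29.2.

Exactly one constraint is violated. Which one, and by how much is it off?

Distance(R, M) = 29.2 — off by 4.00.

D = (0.00, 0.00) ✓; DH at -11.50° ✓; |DH| = 23.30 ✓; ∠DHP = 87.30° ✓; |HP| = 21.50 ✓; ∠HPU = 105.4° ✓; |PU| = 18.40 ✓; ∠PUN = 114.7° ✓; |UN| = 16.50 ✓; ∠UNR = 57.70° ✓; |NR| = 9.900 ✓; ∠NRM = 109.9° ✓; |RM| = 33.20 ✗.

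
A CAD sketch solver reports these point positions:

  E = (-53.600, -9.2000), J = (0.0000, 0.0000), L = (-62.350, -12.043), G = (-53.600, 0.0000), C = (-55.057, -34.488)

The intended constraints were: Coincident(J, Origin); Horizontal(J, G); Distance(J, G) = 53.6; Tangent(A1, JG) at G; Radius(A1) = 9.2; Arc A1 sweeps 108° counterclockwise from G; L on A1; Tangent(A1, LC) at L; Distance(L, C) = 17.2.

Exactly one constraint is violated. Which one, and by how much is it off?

Distance(L, C) = 17.2 — off by 6.40.

J = (0.00, 0.00) ✓; J.y = 0.00, G.y = 0.00 ✓; |JG| = 53.60 ✓; ∠(EG, GJ) = 90.00° ✓; |EG| = 9.200 ✓; bearing(E→L) − bearing(E→G) = 108.0° ✓; |EL| = 9.200 ✓; ∠(EL, LC) = 90.00° ✓; |LC| = 23.60 ✗.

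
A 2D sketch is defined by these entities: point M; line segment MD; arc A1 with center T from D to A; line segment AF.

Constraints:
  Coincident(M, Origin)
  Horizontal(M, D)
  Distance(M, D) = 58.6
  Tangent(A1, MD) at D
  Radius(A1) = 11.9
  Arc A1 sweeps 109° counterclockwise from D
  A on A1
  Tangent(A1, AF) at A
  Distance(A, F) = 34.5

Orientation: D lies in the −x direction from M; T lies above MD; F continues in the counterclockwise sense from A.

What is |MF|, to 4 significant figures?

75.98

M is at the origin; M and D share the same y with |MD| = 58.6 and D on the −x side, so D = (-58.60, 0.000). The tangent condition forces TD to be normal to MD, so T = D + (0, 11.9) = (-58.60, 11.90). On A1, D sits at bearing -90° from T; a 109° counterclockwise sweep puts A at bearing 19°, so A = T + 11.9·(cos 19°, sin 19°) = (-47.35, 15.77). The tangent condition forces TA to be normal to AF, so AF runs along (−sin 19°, cos 19°); with |AF| = 34.5, F = (-58.58, 48.39). Then |MF| = |F − M| = 75.98.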